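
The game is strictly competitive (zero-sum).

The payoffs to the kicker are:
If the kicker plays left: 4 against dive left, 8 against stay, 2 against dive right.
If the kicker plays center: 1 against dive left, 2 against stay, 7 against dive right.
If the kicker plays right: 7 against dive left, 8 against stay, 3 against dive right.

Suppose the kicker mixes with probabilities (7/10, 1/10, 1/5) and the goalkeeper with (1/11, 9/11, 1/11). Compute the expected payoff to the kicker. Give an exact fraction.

368/55

Against (1/11, 9/11, 1/11), each row's expected payoff is left: 78/11; center: 26/11; right: 82/11.
Taking the (7/10, 1/10, 1/5)-weighted average: (7/10)·(78/11) + (1/10)·(26/11) + (1/5)·(82/11) = 368/55.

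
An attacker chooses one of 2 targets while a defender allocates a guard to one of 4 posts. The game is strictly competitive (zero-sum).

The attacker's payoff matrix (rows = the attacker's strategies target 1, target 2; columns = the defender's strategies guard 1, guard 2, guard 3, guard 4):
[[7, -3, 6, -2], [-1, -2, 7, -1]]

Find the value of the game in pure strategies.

Row minima: -3, -2 → the attacker's maximin is -2.
Column maxima: 7, -2, 7, -1 → the defender's minimax is -2.
They coincide at (target 2, guard 2), so the value is -2.

-2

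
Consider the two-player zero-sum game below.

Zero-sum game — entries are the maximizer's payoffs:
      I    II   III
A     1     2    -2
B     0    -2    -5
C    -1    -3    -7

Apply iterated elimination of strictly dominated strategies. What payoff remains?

Row B is strictly dominated by row A (1>0, 2>-2, -2>-5); eliminate B.
Row C is strictly dominated by row A (1>-1, 2>-3, -2>-7); eliminate C.
Column I is strictly dominated by III for the minimizer (-2<1); eliminate I.
Column II is strictly dominated by III for the minimizer (-2<2); eliminate II.
Only (A, III) remains, with payoff -2.

-2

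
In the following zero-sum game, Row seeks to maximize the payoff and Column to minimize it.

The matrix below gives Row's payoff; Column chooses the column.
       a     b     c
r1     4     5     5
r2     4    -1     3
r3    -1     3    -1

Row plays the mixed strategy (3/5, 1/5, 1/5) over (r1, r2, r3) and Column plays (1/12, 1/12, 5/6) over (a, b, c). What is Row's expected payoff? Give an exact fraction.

101/30

Against (1/12, 1/12, 5/6), each row's expected payoff is r1: 59/12; r2: 11/4; r3: -2/3.
Taking the (3/5, 1/5, 1/5)-weighted average: (3/5)·(59/12) + (1/5)·(11/4) + (1/5)·(-2/3) = 101/30.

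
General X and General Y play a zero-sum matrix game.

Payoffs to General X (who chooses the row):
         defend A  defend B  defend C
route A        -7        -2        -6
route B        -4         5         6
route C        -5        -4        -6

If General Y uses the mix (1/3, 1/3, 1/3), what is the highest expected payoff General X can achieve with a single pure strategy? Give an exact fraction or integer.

route A: (-7)·(1/3) + (-2)·(1/3) + (-6)·(1/3) = -5.
route B: (-4)·(1/3) + (5)·(1/3) + (6)·(1/3) = 7/3.
route C: (-5)·(1/3) + (-4)·(1/3) + (-6)·(1/3) = -5.
The best pure response is route B with expected payoff 7/3.

7/3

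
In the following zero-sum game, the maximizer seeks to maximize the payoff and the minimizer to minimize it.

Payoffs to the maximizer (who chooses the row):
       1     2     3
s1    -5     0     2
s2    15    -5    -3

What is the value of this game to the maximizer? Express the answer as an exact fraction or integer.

-1

Column 3 is strictly dominated by 2 for the minimizer (it gives the maximizer more in every row).
The remaining 2×2 game on (s1, s2) × (1, 2) has no saddle point. Let the maximizer play s1 with probability p; indifference gives −5p + 15(1−p) = −5(1−p), so p = 4/5.
Similarly the minimizer's optimal q on 1 is 1/5, and the value is -5·(1/5) + (0)·(4/5) = -1.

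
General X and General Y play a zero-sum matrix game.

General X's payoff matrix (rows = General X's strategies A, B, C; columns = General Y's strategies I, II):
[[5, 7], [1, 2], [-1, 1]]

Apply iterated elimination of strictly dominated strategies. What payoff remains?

5

Column II is strictly dominated by I for General Y (5<7, 1<2, -1<1); eliminate II.
Row B is strictly dominated by row A (5>1); eliminate B.
Row C is strictly dominated by row A (5>-1); eliminate C.
Only (A, I) remains, with payoff 5.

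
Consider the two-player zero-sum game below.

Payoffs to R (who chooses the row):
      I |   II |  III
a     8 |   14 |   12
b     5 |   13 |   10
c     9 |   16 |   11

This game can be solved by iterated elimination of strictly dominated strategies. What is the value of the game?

9

Column III is strictly dominated by I for C (8<12, 5<10, 9<11); eliminate III.
Column II is strictly dominated by I for C (8<14, 5<13, 9<16); eliminate II.
Row a is strictly dominated by row c (9>8); eliminate a.
Row b is strictly dominated by row c (9>5); eliminate b.
Only (c, I) remains, with payoff 9.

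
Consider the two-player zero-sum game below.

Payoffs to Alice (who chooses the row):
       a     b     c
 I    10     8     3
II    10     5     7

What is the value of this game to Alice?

41/7

Column a is strictly dominated by b for Bob (it gives Alice more in every row).
The remaining 2×2 game on (I, II) × (b, c) has no saddle point. Let Alice play I with probability p; indifference gives 8p + 5(1−p) = 3p + 7(1−p), so p = 2/7.
Similarly Bob's optimal q on b is 4/7, and the value is 8·(4/7) + (3)·(3/7) = 41/7.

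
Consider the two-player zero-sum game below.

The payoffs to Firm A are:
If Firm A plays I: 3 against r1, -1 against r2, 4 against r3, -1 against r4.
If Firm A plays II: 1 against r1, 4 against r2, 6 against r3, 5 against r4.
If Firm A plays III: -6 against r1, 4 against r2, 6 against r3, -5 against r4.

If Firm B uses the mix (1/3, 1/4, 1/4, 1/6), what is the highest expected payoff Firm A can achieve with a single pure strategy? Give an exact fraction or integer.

I: (3)·(1/3) + (-1)·(1/4) + (4)·(1/4) + (-1)·(1/6) = 19/12.
II: (1)·(1/3) + (4)·(1/4) + (6)·(1/4) + (5)·(1/6) = 11/3.
III: (-6)·(1/3) + (4)·(1/4) + (6)·(1/4) + (-5)·(1/6) = -1/3.
The best pure response is II with expected payoff 11/3.

11/3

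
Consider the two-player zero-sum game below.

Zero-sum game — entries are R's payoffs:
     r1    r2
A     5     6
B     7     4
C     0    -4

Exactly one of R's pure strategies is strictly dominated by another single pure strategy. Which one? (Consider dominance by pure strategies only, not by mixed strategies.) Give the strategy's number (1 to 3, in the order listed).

3

Compare C with A: 5 > 0, 6 > -4.
So A strictly dominates C for R; C is strictly dominated.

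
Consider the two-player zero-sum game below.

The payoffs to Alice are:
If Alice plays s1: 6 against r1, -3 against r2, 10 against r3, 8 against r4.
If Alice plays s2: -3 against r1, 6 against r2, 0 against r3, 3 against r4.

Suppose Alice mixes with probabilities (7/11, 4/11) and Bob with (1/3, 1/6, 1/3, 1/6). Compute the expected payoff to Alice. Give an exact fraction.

Against (1/3, 1/6, 1/3, 1/6), each row's expected payoff is s1: 37/6; s2: 1/2.
Taking the (7/11, 4/11)-weighted average: (7/11)·(37/6) + (4/11)·(1/2) = 271/66.

271/66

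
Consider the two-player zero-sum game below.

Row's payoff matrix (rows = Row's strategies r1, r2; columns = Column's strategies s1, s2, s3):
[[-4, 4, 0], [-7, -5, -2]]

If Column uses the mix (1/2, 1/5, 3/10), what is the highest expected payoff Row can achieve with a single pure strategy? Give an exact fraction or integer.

-6/5

r1: (-4)·(1/2) + (4)·(1/5) + (0)·(3/10) = -6/5.
r2: (-7)·(1/2) + (-5)·(1/5) + (-2)·(3/10) = -51/10.
The best pure response is r1 with expected payoff -6/5.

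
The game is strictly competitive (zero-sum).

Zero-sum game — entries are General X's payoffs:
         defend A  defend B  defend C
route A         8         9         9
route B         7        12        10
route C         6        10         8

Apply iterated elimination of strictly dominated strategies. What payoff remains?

Row route C is strictly dominated by row route B (7>6, 12>10, 10>8); eliminate route C.
Column defend B is strictly dominated by defend A for General Y (8<9, 7<12); eliminate defend B.
Column defend C is strictly dominated by defend A for General Y (8<9, 7<10); eliminate defend C.
Row route B is strictly dominated by row route A (8>7); eliminate route B.
Only (route A, defend A) remains, with payoff 8.

8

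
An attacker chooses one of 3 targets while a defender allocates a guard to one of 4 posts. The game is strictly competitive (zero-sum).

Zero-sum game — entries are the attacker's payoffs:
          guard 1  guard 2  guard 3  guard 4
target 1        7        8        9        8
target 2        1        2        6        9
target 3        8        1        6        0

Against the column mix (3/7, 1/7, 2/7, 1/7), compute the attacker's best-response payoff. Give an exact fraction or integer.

55/7

target 1: (7)·(3/7) + (8)·(1/7) + (9)·(2/7) + (8)·(1/7) = 55/7.
target 2: (1)·(3/7) + (2)·(1/7) + (6)·(2/7) + (9)·(1/7) = 26/7.
target 3: (8)·(3/7) + (1)·(1/7) + (6)·(2/7) + (0)·(1/7) = 37/7.
The best pure response is target 1 with expected payoff 55/7.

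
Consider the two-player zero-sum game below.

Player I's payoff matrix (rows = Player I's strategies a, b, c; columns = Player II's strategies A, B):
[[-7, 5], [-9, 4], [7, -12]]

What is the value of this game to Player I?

-49/31

Row b is strictly dominated by row a, so Player I never plays it.
The remaining 2×2 game on (a, c) × (A, B) has no saddle point. Let Player I play a with probability p; indifference gives −7p + 7(1−p) = 5p − 12(1−p), so p = 19/31.
Similarly Player II's optimal q on A is 17/31, and the value is -7·(17/31) + (5)·(14/31) = -49/31.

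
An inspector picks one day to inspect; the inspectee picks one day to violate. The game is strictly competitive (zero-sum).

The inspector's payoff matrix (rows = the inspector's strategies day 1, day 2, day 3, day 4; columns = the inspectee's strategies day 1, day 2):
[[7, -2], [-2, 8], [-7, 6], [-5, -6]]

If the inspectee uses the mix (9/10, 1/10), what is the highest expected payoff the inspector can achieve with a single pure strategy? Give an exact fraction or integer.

61/10

day 1: (7)·(9/10) + (-2)·(1/10) = 61/10.
day 2: (-2)·(9/10) + (8)·(1/10) = -1.
day 3: (-7)·(9/10) + (6)·(1/10) = -57/10.
day 4: (-5)·(9/10) + (-6)·(1/10) = -51/10.
The best pure response is day 1 with expected payoff 61/10.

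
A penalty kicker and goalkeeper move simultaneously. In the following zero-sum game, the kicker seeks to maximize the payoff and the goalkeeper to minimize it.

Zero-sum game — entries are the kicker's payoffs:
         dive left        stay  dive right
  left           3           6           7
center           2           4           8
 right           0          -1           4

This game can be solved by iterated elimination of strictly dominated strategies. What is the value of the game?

3

Column dive right is strictly dominated by dive left for the goalkeeper (3<7, 2<8, 0<4); eliminate dive right.
Row right is strictly dominated by row left (3>0, 6>-1); eliminate right.
Column stay is strictly dominated by dive left for the goalkeeper (3<6, 2<4); eliminate stay.
Row center is strictly dominated by row left (3>2); eliminate center.
Only (left, dive left) remains, with payoff 3.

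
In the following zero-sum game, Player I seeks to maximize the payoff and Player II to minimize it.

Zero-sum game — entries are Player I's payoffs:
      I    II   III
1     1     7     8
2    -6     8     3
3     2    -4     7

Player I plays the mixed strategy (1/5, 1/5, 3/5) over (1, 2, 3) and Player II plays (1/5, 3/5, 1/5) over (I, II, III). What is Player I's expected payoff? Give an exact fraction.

42/25

Against (1/5, 3/5, 1/5), each row's expected payoff is 1: 6; 2: 21/5; 3: -3/5.
Taking the (1/5, 1/5, 3/5)-weighted average: (1/5)·(6) + (1/5)·(21/5) + (3/5)·(-3/5) = 42/25.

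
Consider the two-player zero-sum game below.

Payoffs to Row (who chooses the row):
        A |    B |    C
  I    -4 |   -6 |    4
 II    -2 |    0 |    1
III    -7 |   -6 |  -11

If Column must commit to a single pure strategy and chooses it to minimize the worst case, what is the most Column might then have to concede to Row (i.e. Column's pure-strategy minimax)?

-2

The worst case (largest entry) in each column is A: -2, B: 0, C: 4.
The best (smallest) of these is -2.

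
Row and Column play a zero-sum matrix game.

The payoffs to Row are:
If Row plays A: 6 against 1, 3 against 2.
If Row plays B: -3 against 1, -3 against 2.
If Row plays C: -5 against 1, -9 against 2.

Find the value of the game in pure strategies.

3

Row minima: 3, -3, -9 → Row's maximin is 3.
Column maxima: 6, 3 → Column's minimax is 3.
They coincide at (A, 2), so the value is 3.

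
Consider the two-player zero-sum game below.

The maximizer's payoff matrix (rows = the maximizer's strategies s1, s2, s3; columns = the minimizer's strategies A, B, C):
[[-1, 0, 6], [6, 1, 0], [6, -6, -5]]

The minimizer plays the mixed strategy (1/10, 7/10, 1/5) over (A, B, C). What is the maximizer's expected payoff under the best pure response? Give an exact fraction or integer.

13/10

s1: (-1)·(1/10) + (0)·(7/10) + (6)·(1/5) = 11/10.
s2: (6)·(1/10) + (1)·(7/10) + (0)·(1/5) = 13/10.
s3: (6)·(1/10) + (-6)·(7/10) + (-5)·(1/5) = -23/5.
The best pure response is s2 with expected payoff 13/10.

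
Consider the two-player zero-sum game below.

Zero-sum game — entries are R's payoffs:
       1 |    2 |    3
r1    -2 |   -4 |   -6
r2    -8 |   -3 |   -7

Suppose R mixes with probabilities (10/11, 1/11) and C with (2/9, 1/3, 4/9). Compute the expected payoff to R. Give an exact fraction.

Against (2/9, 1/3, 4/9), each row's expected payoff is r1: -40/9; r2: -53/9.
Taking the (10/11, 1/11)-weighted average: (10/11)·(-40/9) + (1/11)·(-53/9) = -151/33.

-151/33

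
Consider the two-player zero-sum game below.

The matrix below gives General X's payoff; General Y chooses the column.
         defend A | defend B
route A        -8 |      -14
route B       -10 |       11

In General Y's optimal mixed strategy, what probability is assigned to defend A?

Row minima are -14 and -10, so General X's maximin is -10; column maxima are -8 and 11, so General Y's minimax is -8. These differ, so the equilibrium is in mixed strategies.
Let General Y play defend A with probability q. General X is indifferent when −8q − 14(1−q) = −10q + 11(1−q), giving q = 25/27.

25/27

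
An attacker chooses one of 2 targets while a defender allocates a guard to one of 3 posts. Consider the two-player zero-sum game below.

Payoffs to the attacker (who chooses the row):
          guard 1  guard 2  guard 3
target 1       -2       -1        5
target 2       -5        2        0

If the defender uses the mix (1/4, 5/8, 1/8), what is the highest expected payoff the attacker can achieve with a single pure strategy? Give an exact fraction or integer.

target 1: (-2)·(1/4) + (-1)·(5/8) + (5)·(1/8) = -1/2.
target 2: (-5)·(1/4) + (2)·(5/8) + (0)·(1/8) = 0.
The best pure response is target 2 with expected payoff 0.

0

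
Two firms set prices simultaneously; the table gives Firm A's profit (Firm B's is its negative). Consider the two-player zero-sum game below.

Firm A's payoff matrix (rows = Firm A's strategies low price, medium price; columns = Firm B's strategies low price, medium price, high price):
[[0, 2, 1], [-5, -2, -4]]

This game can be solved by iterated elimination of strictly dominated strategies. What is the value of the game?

0

Column medium price is strictly dominated by low price for Firm B (0<2, -5<-2); eliminate medium price.
Column high price is strictly dominated by low price for Firm B (0<1, -5<-4); eliminate high price.
Row medium price is strictly dominated by row low price (0>-5); eliminate medium price.
Only (low price, low price) remains, with payoff 0.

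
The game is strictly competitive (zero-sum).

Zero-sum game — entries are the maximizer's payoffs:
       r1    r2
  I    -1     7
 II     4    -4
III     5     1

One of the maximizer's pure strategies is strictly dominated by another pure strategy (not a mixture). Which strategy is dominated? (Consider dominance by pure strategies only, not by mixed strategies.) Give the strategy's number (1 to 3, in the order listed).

Compare II with III: 5 > 4, 1 > -4.
So III strictly dominates II for the maximizer; II is strictly dominated.

2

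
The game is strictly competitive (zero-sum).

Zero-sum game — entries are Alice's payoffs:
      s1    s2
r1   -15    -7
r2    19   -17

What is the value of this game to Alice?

Row minima are -15 and -17, so Alice's maximin is -15; column maxima are 19 and -7, so Bob's minimax is -7. These differ, so the equilibrium is in mixed strategies.
Let Alice play r1 with probability p. Bob is indifferent when −15p + 19(1−p) = −7p − 17(1−p), giving p = 9/11.
Let Bob play s1 with probability q. Alice is indifferent when −15q − 7(1−q) = 19q − 17(1−q), giving q = 5/22.
The value is -15·(5/22) + (-7)·(17/22) = -97/11.

-97/11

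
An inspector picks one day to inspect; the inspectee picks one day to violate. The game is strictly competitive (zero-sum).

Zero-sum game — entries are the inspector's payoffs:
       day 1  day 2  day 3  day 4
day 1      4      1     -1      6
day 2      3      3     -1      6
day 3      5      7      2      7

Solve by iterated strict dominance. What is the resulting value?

Row day 2 is strictly dominated by row day 3 (5>3, 7>3, 2>-1, 7>6); eliminate day 2.
Column day 4 is strictly dominated by day 1 for the inspectee (4<6, 5<7); eliminate day 4.
Column day 1 is strictly dominated by day 3 for the inspectee (-1<4, 2<5); eliminate day 1.
Column day 2 is strictly dominated by day 3 for the inspectee (-1<1, 2<7); eliminate day 2.
Row day 1 is strictly dominated by row day 3 (2>-1); eliminate day 1.
Only (day 3, day 3) remains, with payoff 2.

2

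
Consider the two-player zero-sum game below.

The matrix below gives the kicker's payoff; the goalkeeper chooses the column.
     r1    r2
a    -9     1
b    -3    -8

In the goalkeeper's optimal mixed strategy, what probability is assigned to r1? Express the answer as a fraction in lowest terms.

Row minima are -9 and -8, so the kicker's maximin is -8; column maxima are -3 and 1, so the goalkeeper's minimax is -3. These differ, so the equilibrium is in mixed strategies.
Let the goalkeeper play r1 with probability q. The kicker is indifferent when −9q + (1−q) = −3q − 8(1−q), giving q = 3/5.

3/5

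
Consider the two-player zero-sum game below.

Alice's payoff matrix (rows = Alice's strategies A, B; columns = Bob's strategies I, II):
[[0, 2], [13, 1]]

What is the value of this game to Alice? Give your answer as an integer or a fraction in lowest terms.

13/7

Row minima are 0 and 1, so Alice's maximin is 1; column maxima are 13 and 2, so Bob's minimax is 2. These differ, so the equilibrium is in mixed strategies.
Let Alice play A with probability p. Bob is indifferent when 13(1−p) = 2p + (1−p), giving p = 6/7.
Let Bob play I with probability q. Alice is indifferent when 2(1−q) = 13q + (1−q), giving q = 1/14.
The value is 0·(1/14) + (2)·(13/14) = 13/7.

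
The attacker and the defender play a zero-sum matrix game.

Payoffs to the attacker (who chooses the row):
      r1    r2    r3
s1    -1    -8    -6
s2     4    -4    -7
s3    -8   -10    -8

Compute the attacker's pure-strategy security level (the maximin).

The worst-case payoff for each row is s1: -8, s2: -7, s3: -10.
The best of these is -7.

-7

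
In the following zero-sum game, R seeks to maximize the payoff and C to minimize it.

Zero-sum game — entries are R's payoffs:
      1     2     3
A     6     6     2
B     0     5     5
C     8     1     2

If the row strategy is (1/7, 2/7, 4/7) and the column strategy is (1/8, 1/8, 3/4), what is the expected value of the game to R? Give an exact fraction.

Against (1/8, 1/8, 3/4), each row's expected payoff is A: 3; B: 35/8; C: 21/8.
Taking the (1/7, 2/7, 4/7)-weighted average: (1/7)·(3) + (2/7)·(35/8) + (4/7)·(21/8) = 89/28.

89/28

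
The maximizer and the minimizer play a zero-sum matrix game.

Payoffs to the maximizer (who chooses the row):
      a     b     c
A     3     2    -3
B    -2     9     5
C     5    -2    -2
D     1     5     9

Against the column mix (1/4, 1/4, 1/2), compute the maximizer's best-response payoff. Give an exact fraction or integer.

6

A: (3)·(1/4) + (2)·(1/4) + (-3)·(1/2) = -1/4.
B: (-2)·(1/4) + (9)·(1/4) + (5)·(1/2) = 17/4.
C: (5)·(1/4) + (-2)·(1/4) + (-2)·(1/2) = -1/4.
D: (1)·(1/4) + (5)·(1/4) + (9)·(1/2) = 6.
The best pure response is D with expected payoff 6.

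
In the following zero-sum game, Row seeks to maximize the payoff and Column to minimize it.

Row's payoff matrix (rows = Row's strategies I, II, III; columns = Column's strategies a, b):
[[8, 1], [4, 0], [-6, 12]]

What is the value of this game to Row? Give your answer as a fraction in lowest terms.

Row II is strictly dominated by row I, so Row never plays it.
The remaining 2×2 game on (I, III) × (a, b) has no saddle point. Let Row play I with probability p; indifference gives 8p − 6(1−p) = p + 12(1−p), so p = 18/25.
Similarly Column's optimal q on a is 11/25, and the value is 8·(11/25) + (1)·(14/25) = 102/25.

102/25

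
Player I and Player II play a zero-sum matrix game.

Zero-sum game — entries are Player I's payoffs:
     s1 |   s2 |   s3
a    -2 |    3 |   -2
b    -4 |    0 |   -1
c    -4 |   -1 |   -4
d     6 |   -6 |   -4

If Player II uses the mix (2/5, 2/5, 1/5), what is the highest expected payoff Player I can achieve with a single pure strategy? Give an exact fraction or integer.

0

a: (-2)·(2/5) + (3)·(2/5) + (-2)·(1/5) = 0.
b: (-4)·(2/5) + (0)·(2/5) + (-1)·(1/5) = -9/5.
c: (-4)·(2/5) + (-1)·(2/5) + (-4)·(1/5) = -14/5.
d: (6)·(2/5) + (-6)·(2/5) + (-4)·(1/5) = -4/5.
The best pure response is a with expected payoff 0.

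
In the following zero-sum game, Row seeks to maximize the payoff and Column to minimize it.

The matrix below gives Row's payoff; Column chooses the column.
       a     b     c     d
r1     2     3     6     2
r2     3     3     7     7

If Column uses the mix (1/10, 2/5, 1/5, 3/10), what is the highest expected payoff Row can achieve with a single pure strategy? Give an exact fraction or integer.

5

r1: (2)·(1/10) + (3)·(2/5) + (6)·(1/5) + (2)·(3/10) = 16/5.
r2: (3)·(1/10) + (3)·(2/5) + (7)·(1/5) + (7)·(3/10) = 5.
The best pure response is r2 with expected payoff 5.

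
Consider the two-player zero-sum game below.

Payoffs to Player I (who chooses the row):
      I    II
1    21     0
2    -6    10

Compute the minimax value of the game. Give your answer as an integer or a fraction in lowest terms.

210/37

Row minima are 0 and -6, so Player I's maximin is 0; column maxima are 21 and 10, so Player II's minimax is 10. These differ, so the equilibrium is in mixed strategies.
Let Player I play 1 with probability p. Player II is indifferent when 21p − 6(1−p) = 10(1−p), giving p = 16/37.
Let Player II play I with probability q. Player I is indifferent when 21q = −6q + 10(1−q), giving q = 10/37.
The value is 21·(10/37) + (0)·(27/37) = 210/37.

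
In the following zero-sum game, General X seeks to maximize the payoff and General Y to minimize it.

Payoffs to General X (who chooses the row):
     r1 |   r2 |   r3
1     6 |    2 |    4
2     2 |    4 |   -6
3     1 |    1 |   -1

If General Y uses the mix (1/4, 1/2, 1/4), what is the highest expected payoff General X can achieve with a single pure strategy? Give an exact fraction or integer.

1: (6)·(1/4) + (2)·(1/2) + (4)·(1/4) = 7/2.
2: (2)·(1/4) + (4)·(1/2) + (-6)·(1/4) = 1.
3: (1)·(1/4) + (1)·(1/2) + (-1)·(1/4) = 1/2.
The best pure response is 1 with expected payoff 7/2.

7/2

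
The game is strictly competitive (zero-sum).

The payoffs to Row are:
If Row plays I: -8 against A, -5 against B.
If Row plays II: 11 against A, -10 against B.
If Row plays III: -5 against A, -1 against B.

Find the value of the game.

-61/25

Row I is strictly dominated by row III, so Row never plays it.
The remaining 2×2 game on (II, III) × (A, B) has no saddle point. Let Row play II with probability p; indifference gives 11p − 5(1−p) = −10p − (1−p), so p = 4/25.
Similarly Column's optimal q on A is 9/25, and the value is 11·(9/25) + (-10)·(16/25) = -61/25.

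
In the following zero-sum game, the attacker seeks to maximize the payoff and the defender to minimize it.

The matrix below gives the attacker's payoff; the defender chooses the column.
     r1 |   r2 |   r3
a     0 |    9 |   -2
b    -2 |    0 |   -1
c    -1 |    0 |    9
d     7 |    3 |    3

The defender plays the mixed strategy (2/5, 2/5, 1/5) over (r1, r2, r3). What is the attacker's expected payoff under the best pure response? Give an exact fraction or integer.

23/5

a: (0)·(2/5) + (9)·(2/5) + (-2)·(1/5) = 16/5.
b: (-2)·(2/5) + (0)·(2/5) + (-1)·(1/5) = -1.
c: (-1)·(2/5) + (0)·(2/5) + (9)·(1/5) = 7/5.
d: (7)·(2/5) + (3)·(2/5) + (3)·(1/5) = 23/5.
The best pure response is d with expected payoff 23/5.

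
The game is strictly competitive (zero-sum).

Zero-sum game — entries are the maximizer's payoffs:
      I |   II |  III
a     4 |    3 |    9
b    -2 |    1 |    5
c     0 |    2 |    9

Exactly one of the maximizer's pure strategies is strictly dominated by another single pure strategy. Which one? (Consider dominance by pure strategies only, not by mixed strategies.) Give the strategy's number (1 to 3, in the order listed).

2

Compare b with a: 4 > -2, 3 > 1, 9 > 5.
So a strictly dominates b for the maximizer; b is strictly dominated.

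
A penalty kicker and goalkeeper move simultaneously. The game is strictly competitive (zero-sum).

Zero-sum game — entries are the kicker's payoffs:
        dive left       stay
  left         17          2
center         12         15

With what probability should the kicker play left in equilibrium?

1/6

Row minima are 2 and 12, so the kicker's maximin is 12; column maxima are 17 and 15, so the goalkeeper's minimax is 15. These differ, so the equilibrium is in mixed strategies.
Let the kicker play left with probability p. The goalkeeper is indifferent when 17p + 12(1−p) = 2p + 15(1−p), giving p = 1/6.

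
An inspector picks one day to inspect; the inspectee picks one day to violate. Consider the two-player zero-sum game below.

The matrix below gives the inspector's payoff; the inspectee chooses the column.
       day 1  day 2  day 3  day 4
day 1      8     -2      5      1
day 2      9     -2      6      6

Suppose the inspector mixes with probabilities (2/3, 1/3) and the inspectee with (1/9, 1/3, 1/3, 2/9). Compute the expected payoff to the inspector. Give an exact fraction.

71/27

Against (1/9, 1/3, 1/3, 2/9), each row's expected payoff is day 1: 19/9; day 2: 11/3.
Taking the (2/3, 1/3)-weighted average: (2/3)·(19/9) + (1/3)·(11/3) = 71/27.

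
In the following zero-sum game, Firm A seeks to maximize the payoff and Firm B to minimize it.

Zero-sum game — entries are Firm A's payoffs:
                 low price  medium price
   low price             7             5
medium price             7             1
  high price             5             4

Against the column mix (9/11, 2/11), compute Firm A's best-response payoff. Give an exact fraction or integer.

73/11

low price: (7)·(9/11) + (5)·(2/11) = 73/11.
medium price: (7)·(9/11) + (1)·(2/11) = 65/11.
high price: (5)·(9/11) + (4)·(2/11) = 53/11.
The best pure response is low price with expected payoff 73/11.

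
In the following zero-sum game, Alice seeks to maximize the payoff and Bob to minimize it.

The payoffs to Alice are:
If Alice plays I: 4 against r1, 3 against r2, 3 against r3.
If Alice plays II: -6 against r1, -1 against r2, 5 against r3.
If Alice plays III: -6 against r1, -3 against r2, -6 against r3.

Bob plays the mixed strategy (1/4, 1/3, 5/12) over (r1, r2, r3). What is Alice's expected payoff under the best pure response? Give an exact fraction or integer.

13/4

I: (4)·(1/4) + (3)·(1/3) + (3)·(5/12) = 13/4.
II: (-6)·(1/4) + (-1)·(1/3) + (5)·(5/12) = 1/4.
III: (-6)·(1/4) + (-3)·(1/3) + (-6)·(5/12) = -5.
The best pure response is I with expected payoff 13/4.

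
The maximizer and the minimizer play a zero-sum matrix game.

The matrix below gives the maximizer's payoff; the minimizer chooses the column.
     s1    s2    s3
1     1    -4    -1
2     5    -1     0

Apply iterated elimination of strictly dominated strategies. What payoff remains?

Column s3 is strictly dominated by s2 for the minimizer (-4<-1, -1<0); eliminate s3.
Column s1 is strictly dominated by s2 for the minimizer (-4<1, -1<5); eliminate s1.
Row 1 is strictly dominated by row 2 (-1>-4); eliminate 1.
Only (2, s2) remains, with payoff -1.

-1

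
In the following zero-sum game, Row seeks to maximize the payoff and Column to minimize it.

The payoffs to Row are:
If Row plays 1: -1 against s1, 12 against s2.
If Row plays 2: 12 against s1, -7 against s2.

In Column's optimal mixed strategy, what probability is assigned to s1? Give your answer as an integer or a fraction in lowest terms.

19/32

Row minima are -1 and -7, so Row's maximin is -1; column maxima are 12 and 12, so Column's minimax is 12. These differ, so the equilibrium is in mixed strategies.
Let Column play s1 with probability q. Row is indifferent when −q + 12(1−q) = 12q − 7(1−q), giving q = 19/32.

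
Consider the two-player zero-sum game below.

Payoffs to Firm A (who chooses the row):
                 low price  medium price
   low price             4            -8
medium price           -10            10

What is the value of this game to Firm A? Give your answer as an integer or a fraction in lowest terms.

-5/4

Row minima are -8 and -10, so Firm A's maximin is -8; column maxima are 4 and 10, so Firm B's minimax is 4. These differ, so the equilibrium is in mixed strategies.
Let Firm A play low price with probability p. Firm B is indifferent when 4p − 10(1−p) = −8p + 10(1−p), giving p = 5/8.
Let Firm B play low price with probability q. Firm A is indifferent when 4q − 8(1−q) = −10q + 10(1−q), giving q = 9/16.
The value is 4·(9/16) + (-8)·(7/16) = -5/4.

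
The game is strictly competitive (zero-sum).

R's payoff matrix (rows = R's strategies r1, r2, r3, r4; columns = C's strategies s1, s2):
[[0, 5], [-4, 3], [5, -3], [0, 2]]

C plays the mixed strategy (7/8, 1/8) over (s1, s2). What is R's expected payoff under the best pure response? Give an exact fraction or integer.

4

r1: (0)·(7/8) + (5)·(1/8) = 5/8.
r2: (-4)·(7/8) + (3)·(1/8) = -25/8.
r3: (5)·(7/8) + (-3)·(1/8) = 4.
r4: (0)·(7/8) + (2)·(1/8) = 1/4.
The best pure response is r3 with expected payoff 4.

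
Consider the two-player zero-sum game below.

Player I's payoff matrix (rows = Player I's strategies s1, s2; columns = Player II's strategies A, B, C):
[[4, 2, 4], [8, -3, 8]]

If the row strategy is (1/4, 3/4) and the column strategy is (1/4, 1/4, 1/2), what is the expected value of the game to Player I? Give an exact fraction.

77/16

Against (1/4, 1/4, 1/2), each row's expected payoff is s1: 7/2; s2: 21/4.
Taking the (1/4, 3/4)-weighted average: (1/4)·(7/2) + (3/4)·(21/4) = 77/16.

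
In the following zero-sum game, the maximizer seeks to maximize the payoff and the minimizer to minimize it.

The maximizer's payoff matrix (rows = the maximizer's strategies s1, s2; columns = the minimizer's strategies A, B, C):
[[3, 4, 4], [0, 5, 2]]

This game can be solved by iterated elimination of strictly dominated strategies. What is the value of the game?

Column B is strictly dominated by A for the minimizer (3<4, 0<5); eliminate B.
Row s2 is strictly dominated by row s1 (3>0, 4>2); eliminate s2.
Column C is strictly dominated by A for the minimizer (3<4); eliminate C.
Only (s1, A) remains, with payoff 3.

3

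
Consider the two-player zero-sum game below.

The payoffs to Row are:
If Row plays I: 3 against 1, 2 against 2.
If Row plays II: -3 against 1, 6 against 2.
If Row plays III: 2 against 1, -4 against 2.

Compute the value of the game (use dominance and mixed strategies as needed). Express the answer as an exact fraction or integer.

12/5

Row III is strictly dominated by row I, so Row never plays it.
The remaining 2×2 game on (I, II) × (1, 2) has no saddle point. Let Row play I with probability p; indifference gives 3p − 3(1−p) = 2p + 6(1−p), so p = 9/10.
Similarly Column's optimal q on 1 is 2/5, and the value is 3·(2/5) + (2)·(3/5) = 12/5.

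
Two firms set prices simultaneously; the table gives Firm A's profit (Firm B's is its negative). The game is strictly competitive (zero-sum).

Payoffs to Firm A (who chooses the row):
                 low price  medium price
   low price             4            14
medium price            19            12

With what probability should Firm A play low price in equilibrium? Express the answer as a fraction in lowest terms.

7/17

Row minima are 4 and 12, so Firm A's maximin is 12; column maxima are 19 and 14, so Firm B's minimax is 14. These differ, so the equilibrium is in mixed strategies.
Let Firm A play low price with probability p. Firm B is indifferent when 4p + 19(1−p) = 14p + 12(1−p), giving p = 7/17.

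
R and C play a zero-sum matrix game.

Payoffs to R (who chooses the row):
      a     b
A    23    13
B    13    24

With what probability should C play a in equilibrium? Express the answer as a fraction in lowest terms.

Row minima are 13 and 13, so R's maximin is 13; column maxima are 23 and 24, so C's minimax is 23. These differ, so the equilibrium is in mixed strategies.
Let C play a with probability q. R is indifferent when 23q + 13(1−q) = 13q + 24(1−q), giving q = 11/21.

11/21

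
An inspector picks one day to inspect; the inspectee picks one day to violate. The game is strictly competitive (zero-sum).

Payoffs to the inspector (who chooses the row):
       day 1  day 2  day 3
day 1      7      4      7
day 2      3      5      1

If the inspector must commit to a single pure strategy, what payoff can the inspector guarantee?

The worst-case payoff for each row is day 1: 4, day 2: 1.
The best of these is 4.

4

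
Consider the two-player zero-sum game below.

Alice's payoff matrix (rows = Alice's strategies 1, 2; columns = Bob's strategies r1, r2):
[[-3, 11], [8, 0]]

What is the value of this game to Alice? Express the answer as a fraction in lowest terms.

4

Row minima are -3 and 0, so Alice's maximin is 0; column maxima are 8 and 11, so Bob's minimax is 8. These differ, so the equilibrium is in mixed strategies.
Let Alice play 1 with probability p. Bob is indifferent when −3p + 8(1−p) = 11p, giving p = 4/11.
Let Bob play r1 with probability q. Alice is indifferent when −3q + 11(1−q) = 8q, giving q = 1/2.
The value is -3·(1/2) + (11)·(1/2) = 4.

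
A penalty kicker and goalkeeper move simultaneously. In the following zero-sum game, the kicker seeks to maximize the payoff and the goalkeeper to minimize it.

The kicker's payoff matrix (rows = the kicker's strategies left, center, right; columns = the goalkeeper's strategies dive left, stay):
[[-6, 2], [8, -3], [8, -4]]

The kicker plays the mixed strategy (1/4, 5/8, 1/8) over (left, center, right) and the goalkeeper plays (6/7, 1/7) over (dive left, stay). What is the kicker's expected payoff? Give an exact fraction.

Against (6/7, 1/7), each row's expected payoff is left: -34/7; center: 45/7; right: 44/7.
Taking the (1/4, 5/8, 1/8)-weighted average: (1/4)·(-34/7) + (5/8)·(45/7) + (1/8)·(44/7) = 201/56.

201/56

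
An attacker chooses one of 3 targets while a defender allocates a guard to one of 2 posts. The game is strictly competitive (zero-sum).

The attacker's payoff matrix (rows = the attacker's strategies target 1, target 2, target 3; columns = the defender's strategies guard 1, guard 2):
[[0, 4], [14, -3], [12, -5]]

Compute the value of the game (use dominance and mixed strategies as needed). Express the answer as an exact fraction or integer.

8/3

Row target 3 is strictly dominated by row target 2, so the attacker never plays it.
The remaining 2×2 game on (target 1, target 2) × (guard 1, guard 2) has no saddle point. Let the attacker play target 1 with probability p; indifference gives 14(1−p) = 4p − 3(1−p), so p = 17/21.
Similarly the defender's optimal q on guard 1 is 1/3, and the value is 0·(1/3) + (4)·(2/3) = 8/3.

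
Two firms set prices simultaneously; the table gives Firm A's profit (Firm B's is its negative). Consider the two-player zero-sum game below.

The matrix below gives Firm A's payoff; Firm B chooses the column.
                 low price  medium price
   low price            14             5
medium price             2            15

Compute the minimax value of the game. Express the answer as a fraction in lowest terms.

100/11

Row minima are 5 and 2, so Firm A's maximin is 5; column maxima are 14 and 15, so Firm B's minimax is 14. These differ, so the equilibrium is in mixed strategies.
Let Firm A play low price with probability p. Firm B is indifferent when 14p + 2(1−p) = 5p + 15(1−p), giving p = 13/22.
Let Firm B play low price with probability q. Firm A is indifferent when 14q + 5(1−q) = 2q + 15(1−q), giving q = 5/11.
The value is 14·(5/11) + (5)·(6/11) = 100/11.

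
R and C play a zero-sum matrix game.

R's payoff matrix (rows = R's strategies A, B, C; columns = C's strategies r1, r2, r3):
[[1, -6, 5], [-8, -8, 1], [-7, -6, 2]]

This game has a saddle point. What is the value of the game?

Row minima: -6, -8, -7 → R's maximin is -6.
Column maxima: 1, -6, 5 → C's minimax is -6.
They coincide at (A, r2), so the value is -6.

-6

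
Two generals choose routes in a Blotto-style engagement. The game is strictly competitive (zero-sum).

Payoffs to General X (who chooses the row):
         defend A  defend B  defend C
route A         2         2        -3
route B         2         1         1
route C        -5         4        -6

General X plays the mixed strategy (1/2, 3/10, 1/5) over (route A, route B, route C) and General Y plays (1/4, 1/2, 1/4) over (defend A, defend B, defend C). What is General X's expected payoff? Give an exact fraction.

Against (1/4, 1/2, 1/4), each row's expected payoff is route A: 3/4; route B: 5/4; route C: -3/4.
Taking the (1/2, 3/10, 1/5)-weighted average: (1/2)·(3/4) + (3/10)·(5/4) + (1/5)·(-3/4) = 3/5.

3/5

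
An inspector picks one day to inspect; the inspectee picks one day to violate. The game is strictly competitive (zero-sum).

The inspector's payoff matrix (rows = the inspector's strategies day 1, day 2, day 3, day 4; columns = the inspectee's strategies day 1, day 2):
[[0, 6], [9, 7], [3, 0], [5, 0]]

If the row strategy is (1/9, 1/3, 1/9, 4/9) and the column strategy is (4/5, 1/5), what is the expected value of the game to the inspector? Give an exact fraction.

Against (4/5, 1/5), each row's expected payoff is day 1: 6/5; day 2: 43/5; day 3: 12/5; day 4: 4.
Taking the (1/9, 1/3, 1/9, 4/9)-weighted average: (1/9)·(6/5) + (1/3)·(43/5) + (1/9)·(12/5) + (4/9)·(4) = 227/45.

227/45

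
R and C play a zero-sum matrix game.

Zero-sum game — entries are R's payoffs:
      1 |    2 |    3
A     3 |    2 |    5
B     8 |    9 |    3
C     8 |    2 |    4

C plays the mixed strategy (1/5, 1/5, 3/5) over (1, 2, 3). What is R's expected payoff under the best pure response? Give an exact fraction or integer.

26/5

A: (3)·(1/5) + (2)·(1/5) + (5)·(3/5) = 4.
B: (8)·(1/5) + (9)·(1/5) + (3)·(3/5) = 26/5.
C: (8)·(1/5) + (2)·(1/5) + (4)·(3/5) = 22/5.
The best pure response is B with expected payoff 26/5.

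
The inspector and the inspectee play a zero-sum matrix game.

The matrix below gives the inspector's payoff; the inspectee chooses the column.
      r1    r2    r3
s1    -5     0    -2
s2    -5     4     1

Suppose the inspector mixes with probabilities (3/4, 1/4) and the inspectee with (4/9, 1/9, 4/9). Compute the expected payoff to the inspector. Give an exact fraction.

-8/3

Against (4/9, 1/9, 4/9), each row's expected payoff is s1: -28/9; s2: -4/3.
Taking the (3/4, 1/4)-weighted average: (3/4)·(-28/9) + (1/4)·(-4/3) = -8/3.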